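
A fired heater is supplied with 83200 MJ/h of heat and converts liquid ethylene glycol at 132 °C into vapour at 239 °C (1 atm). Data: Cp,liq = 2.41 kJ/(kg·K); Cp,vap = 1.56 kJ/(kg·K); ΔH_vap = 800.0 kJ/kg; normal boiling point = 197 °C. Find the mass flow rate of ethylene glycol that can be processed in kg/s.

ṁ = 22.6 kg/s

Δh = 2.41×(197−132) + 800.0 + 1.56×(239−197) = 1022.2 kJ/kg
Q = 83200 MJ/h = 23111 kJ/s = 23111 kJ/s
ṁ = Q/Δh = 23111 / 1022.2 = 22.61 kg/s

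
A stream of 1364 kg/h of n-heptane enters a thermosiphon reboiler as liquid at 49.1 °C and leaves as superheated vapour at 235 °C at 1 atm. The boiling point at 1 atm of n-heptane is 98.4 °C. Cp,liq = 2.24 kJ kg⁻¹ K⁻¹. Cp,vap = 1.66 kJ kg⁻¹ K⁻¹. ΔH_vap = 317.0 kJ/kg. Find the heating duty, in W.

Q = 248000 W

liquid 49.1→98.4 °C: 110.43 kJ/kg
vaporisation at 98.4 °C: 317 kJ/kg
vapour 98.4→235 °C: 226.76 kJ/kg
Δh = 110.43 + 317 + 226.76 = 654.19 kJ/kg
Q = ṁ·Δh = 1364 kg/h × 654.19 kJ/kg = 892310 kJ/h
|Q| = 247.86 kW = 247860 W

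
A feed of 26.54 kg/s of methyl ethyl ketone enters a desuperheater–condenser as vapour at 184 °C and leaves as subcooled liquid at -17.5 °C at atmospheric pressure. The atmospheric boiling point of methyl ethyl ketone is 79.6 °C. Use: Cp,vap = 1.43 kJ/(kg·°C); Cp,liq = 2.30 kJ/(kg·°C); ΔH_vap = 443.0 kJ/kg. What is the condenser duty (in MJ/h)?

Q_c = 77900 MJ/h

vapour 184→79.6 °C: -149.29 kJ/kg
condensation at 79.6 °C: -443 kJ/kg
liquid 79.6→-17.5 °C: -223.33 kJ/kg
Δh = -149.29 + -443 + -223.33 = -815.62 kJ/kg
Q = ṁ·Δh = 26.54 kg/s × -815.62 kJ/kg = -21647 kJ/s
|Q| = 21647 kW = 77928 MJ/h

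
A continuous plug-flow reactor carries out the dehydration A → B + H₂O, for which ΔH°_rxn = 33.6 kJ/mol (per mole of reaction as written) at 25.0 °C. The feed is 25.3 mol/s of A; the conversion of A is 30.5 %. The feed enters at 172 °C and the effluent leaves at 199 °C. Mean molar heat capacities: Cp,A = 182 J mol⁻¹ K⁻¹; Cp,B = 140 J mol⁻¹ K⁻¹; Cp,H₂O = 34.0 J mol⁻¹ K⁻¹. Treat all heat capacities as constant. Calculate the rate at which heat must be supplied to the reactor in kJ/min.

Extent of reaction ξ = 0.305 × 25.3 = 7.7165 mol/s
Reaction term: ξ·ΔH°_rxn = 7.7165 × 33.6 = 259.27 kJ/s
Sensible, feed 172→25 °C: -676.88 kJ/s
Outlet flows (mol/s): A 17.584, B 7.7165, H₂O 7.7165
Sensible, products 25→199 °C: 790.46 kJ/s
Q = ΔH = 372.86 kJ/s = 372.86 kW
Heat supplied = 22371 kJ/min

Q_in = 22400 kJ/min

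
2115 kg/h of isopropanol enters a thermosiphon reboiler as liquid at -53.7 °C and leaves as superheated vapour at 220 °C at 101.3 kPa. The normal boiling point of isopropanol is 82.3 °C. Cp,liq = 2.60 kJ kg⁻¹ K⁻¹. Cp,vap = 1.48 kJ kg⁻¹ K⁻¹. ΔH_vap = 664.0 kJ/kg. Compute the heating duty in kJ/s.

Q = 718 kJ/s

liquid -53.7→82.3 °C: 353.6 kJ/kg
vaporisation at 82.3 °C: 664 kJ/kg
vapour 82.3→220 °C: 203.8 kJ/kg
Δh = 353.6 + 664 + 203.8 = 1221.4 kJ/kg
Q = ṁ·Δh = 2115 kg/h × 1221.4 kJ/kg = 2.5833e+06 kJ/h
|Q| = 717.57 kW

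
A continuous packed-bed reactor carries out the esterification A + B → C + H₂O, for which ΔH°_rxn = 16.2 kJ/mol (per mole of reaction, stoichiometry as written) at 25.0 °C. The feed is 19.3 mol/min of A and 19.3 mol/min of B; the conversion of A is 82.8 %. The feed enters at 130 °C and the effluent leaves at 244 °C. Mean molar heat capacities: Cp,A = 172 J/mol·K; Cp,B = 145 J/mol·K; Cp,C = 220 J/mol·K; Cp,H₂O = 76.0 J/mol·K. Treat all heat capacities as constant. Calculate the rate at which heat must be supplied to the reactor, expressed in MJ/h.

Extent of reaction ξ = 0.828 × 19.3 = 15.98 mol/min
Reaction term: ξ·ΔH°_rxn = 15.98 × 16.2 = 258.88 kJ/min
Sensible, feed 130→25 °C: -642.4 kJ/min
Outlet flows (mol/min): A 3.3196, B 3.3196, C 15.98, H₂O 15.98
Sensible, products 25→244 °C: 1266.4 kJ/min
Q = ΔH = 882.85 kJ/min = 14.714 kW
Heat supplied = 52.971 MJ/h

Q_in = 53.0 MJ/h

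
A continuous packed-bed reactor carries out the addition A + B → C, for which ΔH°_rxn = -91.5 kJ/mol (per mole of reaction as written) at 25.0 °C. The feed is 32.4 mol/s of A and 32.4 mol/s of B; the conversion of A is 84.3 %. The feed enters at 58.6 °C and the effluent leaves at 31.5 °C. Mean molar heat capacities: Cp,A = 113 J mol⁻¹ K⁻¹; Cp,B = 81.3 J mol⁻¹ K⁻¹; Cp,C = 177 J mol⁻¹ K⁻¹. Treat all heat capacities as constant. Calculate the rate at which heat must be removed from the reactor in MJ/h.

Extent of reaction ξ = 0.843 × 32.4 = 27.313 mol/s
Reaction term: ξ·ΔH°_rxn = 27.313 × -91.5 = -2499.2 kJ/s
Sensible, feed 58.6→25 °C: -211.52 kJ/s
Outlet flows (mol/s): A 5.0868, B 5.0868, C 27.313
Sensible, products 25→31.5 °C: 37.848 kJ/s
Q = ΔH = -2672.8 kJ/s = -2672.8 kW
Heat removed = 9622.2 MJ/h

Q_out = 9620 MJ/h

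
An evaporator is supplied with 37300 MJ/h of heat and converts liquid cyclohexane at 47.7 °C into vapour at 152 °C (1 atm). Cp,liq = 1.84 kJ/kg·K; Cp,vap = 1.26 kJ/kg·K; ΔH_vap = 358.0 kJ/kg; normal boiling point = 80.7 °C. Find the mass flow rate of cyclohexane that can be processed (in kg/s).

ṁ = 20.4 kg/s

Δh = 1.84×(80.7−47.7) + 358.0 + 1.26×(152−80.7) = 508.56 kJ/kg
Q = 37300 MJ/h = 10361 kJ/s = 10361 kJ/s
ṁ = Q/Δh = 10361 / 508.56 = 20.374 kg/s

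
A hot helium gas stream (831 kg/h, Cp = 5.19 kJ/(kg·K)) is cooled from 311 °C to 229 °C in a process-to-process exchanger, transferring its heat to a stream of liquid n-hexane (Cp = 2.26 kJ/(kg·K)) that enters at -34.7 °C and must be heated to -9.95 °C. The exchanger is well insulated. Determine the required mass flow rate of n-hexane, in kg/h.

Heat released by hot stream: Q = 831 × 5.19 × (311 − 229) = 353660 kJ/h
Energy balance on cold side (adiabatic exchanger): Q = ṁ_c·Cp_c·(T_c,out − T_c,in)
ṁ_c = 353660 / [2.26 × (-9.95 − -34.7)] = 6322.6 kg/h

ṁ_c = 6320 kg/h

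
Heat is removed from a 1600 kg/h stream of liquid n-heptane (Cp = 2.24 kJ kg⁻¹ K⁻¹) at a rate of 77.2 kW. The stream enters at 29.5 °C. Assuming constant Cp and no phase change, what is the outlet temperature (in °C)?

Q = 77.2 kW = 277920 kJ/h
ΔT = Q/(ṁ·Cp) = 277920/(1600×2.24) = 77.545 K
T_out = 29.5 − 77.545 = -48.045 °C

T_out = -48.0 °C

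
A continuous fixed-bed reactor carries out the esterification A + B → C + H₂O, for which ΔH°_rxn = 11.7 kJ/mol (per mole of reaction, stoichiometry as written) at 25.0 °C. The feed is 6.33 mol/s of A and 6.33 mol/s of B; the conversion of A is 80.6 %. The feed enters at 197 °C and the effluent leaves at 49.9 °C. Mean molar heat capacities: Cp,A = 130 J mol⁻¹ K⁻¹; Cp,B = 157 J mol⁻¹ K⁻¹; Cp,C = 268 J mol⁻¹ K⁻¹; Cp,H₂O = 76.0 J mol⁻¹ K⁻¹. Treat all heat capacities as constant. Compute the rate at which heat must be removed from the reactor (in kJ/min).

Extent of reaction ξ = 0.806 × 6.33 = 5.102 mol/s
Reaction term: ξ·ΔH°_rxn = 5.102 × 11.7 = 59.693 kJ/s
Sensible, feed 197→25 °C: -312.47 kJ/s
Outlet flows (mol/s): A 1.228, B 1.228, C 5.102, H₂O 5.102
Sensible, products 25→49.9 °C: 52.477 kJ/s
Q = ΔH = -200.3 kJ/s = -200.3 kW
Heat removed = 12018 kJ/min

Q_out = 12000 kJ/min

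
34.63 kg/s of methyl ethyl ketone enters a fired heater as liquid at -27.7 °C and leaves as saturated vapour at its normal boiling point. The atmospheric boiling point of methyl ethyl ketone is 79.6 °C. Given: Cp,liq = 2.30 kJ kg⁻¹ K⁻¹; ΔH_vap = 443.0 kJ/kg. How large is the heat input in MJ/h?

Q = 86000 MJ/h

liquid -27.7→79.6 °C: 246.79 kJ/kg
vaporisation at 79.6 °C: 443 kJ/kg
Δh = 246.79 + 443 = 689.79 kJ/kg
Q = ṁ·Δh = 34.63 kg/s × 689.79 kJ/kg = 23887 kJ/s
|Q| = 23887 kW = 85995 MJ/h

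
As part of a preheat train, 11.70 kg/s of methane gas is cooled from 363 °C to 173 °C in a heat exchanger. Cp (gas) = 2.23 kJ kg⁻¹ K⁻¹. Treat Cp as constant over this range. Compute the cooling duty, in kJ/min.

Q_c = 297000 kJ/min

Q = ṁ·Cp·ΔT = 11.70 × 2.23 × (173 − 363) = -4957.3 kJ/s
Cooling duty = 297440 kJ/min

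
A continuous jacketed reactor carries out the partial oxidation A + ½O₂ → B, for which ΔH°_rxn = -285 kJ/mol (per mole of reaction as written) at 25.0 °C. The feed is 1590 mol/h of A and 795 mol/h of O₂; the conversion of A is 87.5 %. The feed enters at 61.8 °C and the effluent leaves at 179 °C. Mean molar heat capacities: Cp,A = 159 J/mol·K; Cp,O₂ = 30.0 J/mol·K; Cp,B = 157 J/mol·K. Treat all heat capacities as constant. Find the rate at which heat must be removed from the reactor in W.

Q_out = 102000 W

Extent of reaction ξ = 0.875 × 1590 = 1391.2 mol/h
Reaction term: ξ·ΔH°_rxn = 1391.2 × -285 = -396510 kJ/h
Sensible, feed 61.8→25 °C: -10181 kJ/h
Outlet flows (mol/h): A 198.75, O₂ 99.375, B 1391.2
Sensible, products 25→179 °C: 38963 kJ/h
Q = ΔH = -367720 kJ/h = -102.15 kW
Heat removed = 102150 W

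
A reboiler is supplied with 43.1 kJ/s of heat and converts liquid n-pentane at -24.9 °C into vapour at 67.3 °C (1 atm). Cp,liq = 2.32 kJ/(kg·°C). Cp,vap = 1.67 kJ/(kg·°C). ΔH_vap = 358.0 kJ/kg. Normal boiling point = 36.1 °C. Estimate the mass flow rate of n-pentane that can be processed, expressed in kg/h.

ṁ = 281 kg/h

Δh = 2.32×(36.1−-24.9) + 358.0 + 1.67×(67.3−36.1) = 551.62 kJ/kg
Q = 43.1 kJ/s = 43.1 kJ/s = 155160 kJ/h
ṁ = Q/Δh = 155160 / 551.62 = 281.28 kg/h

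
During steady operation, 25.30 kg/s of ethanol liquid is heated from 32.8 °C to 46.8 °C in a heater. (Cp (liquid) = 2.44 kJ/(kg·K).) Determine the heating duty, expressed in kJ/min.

Q = ṁ·Cp·ΔT = 25.30 × 2.44 × (46.8 − 32.8) = 864.25 kJ/s
Heating duty = 51855 kJ/min

Q = 51900 kJ/min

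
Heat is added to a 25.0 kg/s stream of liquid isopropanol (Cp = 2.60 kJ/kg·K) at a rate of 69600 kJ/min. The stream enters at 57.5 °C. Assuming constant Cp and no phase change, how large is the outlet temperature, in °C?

Q = 69600 kJ/min = 1160 kJ/s
ΔT = Q/(ṁ·Cp) = 1160/(25.0×2.60) = 17.846 K
T_out = 57.5 + 17.846 = 75.346 °C

T_out = 75.3 °C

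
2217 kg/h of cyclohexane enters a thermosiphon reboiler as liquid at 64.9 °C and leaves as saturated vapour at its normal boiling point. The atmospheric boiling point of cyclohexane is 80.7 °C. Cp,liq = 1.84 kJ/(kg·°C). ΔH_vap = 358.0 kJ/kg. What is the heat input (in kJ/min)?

liquid 64.9→80.7 °C: 29.072 kJ/kg
vaporisation at 80.7 °C: 358 kJ/kg
Δh = 29.072 + 358 = 387.07 kJ/kg
Q = ṁ·Δh = 2217 kg/h × 387.07 kJ/kg = 858140 kJ/h
|Q| = 238.37 kW = 14302 kJ/min

Q = 14300 kJ/min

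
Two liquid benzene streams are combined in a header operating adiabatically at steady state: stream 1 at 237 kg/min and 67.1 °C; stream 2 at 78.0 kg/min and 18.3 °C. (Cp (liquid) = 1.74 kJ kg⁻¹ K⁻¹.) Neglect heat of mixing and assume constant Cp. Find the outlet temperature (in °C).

No heat crosses the boundary, so H_out = H_in.
T_out = Σ ṁᵢCp,ᵢTᵢ / Σ ṁᵢCp,ᵢ
      = 30154 / 548.1 = 55.016 °C

T_out = 55.0 °C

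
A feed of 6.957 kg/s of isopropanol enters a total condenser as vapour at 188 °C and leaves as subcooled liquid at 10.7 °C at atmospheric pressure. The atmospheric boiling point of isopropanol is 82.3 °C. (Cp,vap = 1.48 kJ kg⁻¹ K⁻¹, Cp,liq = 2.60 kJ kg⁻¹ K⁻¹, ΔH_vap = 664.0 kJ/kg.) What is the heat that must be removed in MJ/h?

Q_c = 25200 MJ/h

vapour 188→82.3 °C: -156.44 kJ/kg
condensation at 82.3 °C: -664 kJ/kg
liquid 82.3→10.7 °C: -186.16 kJ/kg
Δh = -156.44 + -664 + -186.16 = -1006.6 kJ/kg
Q = ṁ·Δh = 6.957 kg/s × -1006.6 kJ/kg = -7002.9 kJ/s
|Q| = 7002.9 kW = 25210 MJ/h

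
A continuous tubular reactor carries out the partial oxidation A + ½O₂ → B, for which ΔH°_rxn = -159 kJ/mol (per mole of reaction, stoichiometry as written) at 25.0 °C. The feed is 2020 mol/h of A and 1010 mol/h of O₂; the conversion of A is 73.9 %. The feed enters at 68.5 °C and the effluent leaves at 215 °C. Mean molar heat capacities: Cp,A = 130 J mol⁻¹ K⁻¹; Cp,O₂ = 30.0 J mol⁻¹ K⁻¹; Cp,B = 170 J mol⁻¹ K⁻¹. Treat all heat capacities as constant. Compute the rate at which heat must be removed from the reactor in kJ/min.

Q_out = 3120 kJ/min

Extent of reaction ξ = 0.739 × 2020 = 1492.8 mol/h
Reaction term: ξ·ΔH°_rxn = 1492.8 × -159 = -237350 kJ/h
Sensible, feed 68.5→25 °C: -12741 kJ/h
Outlet flows (mol/h): A 527.22, O₂ 263.61, B 1492.8
Sensible, products 25→215 °C: 62742 kJ/h
Q = ΔH = -187350 kJ/h = -52.042 kW
Heat removed = 3122.5 kJ/min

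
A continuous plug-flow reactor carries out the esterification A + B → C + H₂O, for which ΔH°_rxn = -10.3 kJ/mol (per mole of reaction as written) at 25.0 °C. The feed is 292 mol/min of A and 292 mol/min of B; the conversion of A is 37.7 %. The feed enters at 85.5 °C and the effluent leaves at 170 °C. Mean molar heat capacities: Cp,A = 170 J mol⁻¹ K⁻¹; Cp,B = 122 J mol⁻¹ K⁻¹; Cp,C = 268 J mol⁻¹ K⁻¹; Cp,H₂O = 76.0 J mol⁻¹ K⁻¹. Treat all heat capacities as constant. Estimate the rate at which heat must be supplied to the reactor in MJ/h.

Extent of reaction ξ = 0.377 × 292 = 110.08 mol/min
Reaction term: ξ·ΔH°_rxn = 110.08 × -10.3 = -1133.9 kJ/min
Sensible, feed 85.5→25 °C: -5158.5 kJ/min
Outlet flows (mol/min): A 181.92, B 181.92, C 110.08, H₂O 110.08
Sensible, products 25→170 °C: 13193 kJ/min
Q = ΔH = 6901 kJ/min = 115.02 kW
Heat supplied = 414.06 MJ/h

Q_in = 414 MJ/h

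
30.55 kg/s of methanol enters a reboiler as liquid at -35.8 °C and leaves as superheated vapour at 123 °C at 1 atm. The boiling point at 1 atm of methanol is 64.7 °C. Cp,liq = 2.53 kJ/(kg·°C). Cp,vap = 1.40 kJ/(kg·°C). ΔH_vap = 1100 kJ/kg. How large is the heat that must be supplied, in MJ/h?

liquid -35.8→64.7 °C: 254.26 kJ/kg
vaporisation at 64.7 °C: 1100 kJ/kg
vapour 64.7→123 °C: 81.62 kJ/kg
Δh = 254.26 + 1100 + 81.62 = 1435.9 kJ/kg
Q = ṁ·Δh = 30.55 kg/s × 1435.9 kJ/kg = 43866 kJ/s
|Q| = 43866 kW = 157920 MJ/h

Q = 158000 MJ/h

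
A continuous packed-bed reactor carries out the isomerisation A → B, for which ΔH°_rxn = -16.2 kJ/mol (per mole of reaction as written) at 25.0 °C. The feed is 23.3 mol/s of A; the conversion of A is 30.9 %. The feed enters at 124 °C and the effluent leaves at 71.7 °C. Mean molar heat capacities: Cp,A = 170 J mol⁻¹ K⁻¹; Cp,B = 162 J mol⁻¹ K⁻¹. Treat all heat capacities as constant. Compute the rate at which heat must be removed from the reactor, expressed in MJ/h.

Extent of reaction ξ = 0.309 × 23.3 = 7.1997 mol/s
Reaction term: ξ·ΔH°_rxn = 7.1997 × -16.2 = -116.64 kJ/s
Sensible, feed 124→25 °C: -392.14 kJ/s
Outlet flows (mol/s): A 16.1, B 7.1997
Sensible, products 25→71.7 °C: 182.29 kJ/s
Q = ΔH = -326.49 kJ/s = -326.49 kW
Heat removed = 1175.3 MJ/h

Q_out = 1180 MJ/h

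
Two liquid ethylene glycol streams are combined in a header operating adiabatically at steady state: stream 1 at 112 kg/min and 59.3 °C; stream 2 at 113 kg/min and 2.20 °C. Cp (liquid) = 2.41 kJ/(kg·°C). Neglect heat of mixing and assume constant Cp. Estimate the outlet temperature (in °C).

Adiabatic, steady state ⇒ Σ ṁᵢCp,ᵢ(T_out − Tᵢ) = 0
T_out = Σ ṁᵢCp,ᵢTᵢ / Σ ṁᵢCp,ᵢ
      = 16605 / 542.25 = 30.623 °C

T_out = 30.6 °C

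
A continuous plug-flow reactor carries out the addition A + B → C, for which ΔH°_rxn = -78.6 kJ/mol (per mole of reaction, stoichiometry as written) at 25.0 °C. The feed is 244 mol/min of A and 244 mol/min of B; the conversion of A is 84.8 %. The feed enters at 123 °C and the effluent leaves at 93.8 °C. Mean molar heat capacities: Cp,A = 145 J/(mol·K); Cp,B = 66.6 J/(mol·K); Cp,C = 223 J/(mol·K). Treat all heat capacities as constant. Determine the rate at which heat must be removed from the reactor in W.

Q_out = 293000 W

Extent of reaction ξ = 0.848 × 244 = 206.91 mol/min
Reaction term: ξ·ΔH°_rxn = 206.91 × -78.6 = -16263 kJ/min
Sensible, feed 123→25 °C: -5059.8 kJ/min
Outlet flows (mol/min): A 37.088, B 37.088, C 206.91
Sensible, products 25→93.8 °C: 3714.5 kJ/min
Q = ΔH = -17609 kJ/min = -293.48 kW
Heat removed = 293480 W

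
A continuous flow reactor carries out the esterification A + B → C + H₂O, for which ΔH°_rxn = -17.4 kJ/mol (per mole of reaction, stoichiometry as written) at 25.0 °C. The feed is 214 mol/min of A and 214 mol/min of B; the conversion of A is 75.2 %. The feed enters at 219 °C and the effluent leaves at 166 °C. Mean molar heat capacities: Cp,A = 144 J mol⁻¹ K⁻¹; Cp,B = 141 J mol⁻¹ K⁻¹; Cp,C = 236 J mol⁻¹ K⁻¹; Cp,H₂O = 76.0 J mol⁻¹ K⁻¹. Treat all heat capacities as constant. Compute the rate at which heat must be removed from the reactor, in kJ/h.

Q_out = 325000 kJ/h

Extent of reaction ξ = 0.752 × 214 = 160.93 mol/min
Reaction term: ξ·ΔH°_rxn = 160.93 × -17.4 = -2800.1 kJ/min
Sensible, feed 219→25 °C: -11832 kJ/min
Outlet flows (mol/min): A 53.072, B 53.072, C 160.93, H₂O 160.93
Sensible, products 25→166 °C: 9212.2 kJ/min
Q = ΔH = -5420 kJ/min = -90.333 kW
Heat removed = 325200 kJ/h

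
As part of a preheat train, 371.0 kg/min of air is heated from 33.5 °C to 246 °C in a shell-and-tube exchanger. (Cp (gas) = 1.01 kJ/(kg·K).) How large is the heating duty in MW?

Q = 1.33 MW

Q = ṁ·Cp·ΔT = 371.0 × 1.01 × (246 − 33.5) = 79626 kJ/min
Converting: 79626 / 60 s = 1327.1 kW
Heating duty = 1.3271 MW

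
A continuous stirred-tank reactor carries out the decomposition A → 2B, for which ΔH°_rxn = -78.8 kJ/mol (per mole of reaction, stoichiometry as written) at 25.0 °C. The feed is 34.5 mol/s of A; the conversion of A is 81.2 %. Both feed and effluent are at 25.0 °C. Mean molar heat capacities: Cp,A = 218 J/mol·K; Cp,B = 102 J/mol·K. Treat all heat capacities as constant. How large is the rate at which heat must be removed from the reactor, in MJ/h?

Extent of reaction ξ = 0.812 × 34.5 = 28.014 mol/s
Reaction term: ξ·ΔH°_rxn = 28.014 × -78.8 = -2207.5 kJ/s
Q = ΔH = -2207.5 kJ/s = -2207.5 kW
Heat removed = 7947 MJ/h

Q_out = 7950 MJ/h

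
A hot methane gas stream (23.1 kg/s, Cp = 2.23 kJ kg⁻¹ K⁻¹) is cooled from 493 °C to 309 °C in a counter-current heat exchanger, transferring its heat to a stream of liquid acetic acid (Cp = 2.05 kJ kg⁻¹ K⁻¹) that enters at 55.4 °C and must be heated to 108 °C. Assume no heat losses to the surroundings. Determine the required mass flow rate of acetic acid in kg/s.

ṁ_c = 87.9 kg/s

Heat released by hot stream: Q = 23.1 × 2.23 × (493 − 309) = 9478.4 kJ/s
Energy balance on cold side (adiabatic exchanger): Q = ṁ_c·Cp_c·(T_c,out − T_c,in)
ṁ_c = 9478.4 / [2.05 × (108 − 55.4)] = 87.901 kg/s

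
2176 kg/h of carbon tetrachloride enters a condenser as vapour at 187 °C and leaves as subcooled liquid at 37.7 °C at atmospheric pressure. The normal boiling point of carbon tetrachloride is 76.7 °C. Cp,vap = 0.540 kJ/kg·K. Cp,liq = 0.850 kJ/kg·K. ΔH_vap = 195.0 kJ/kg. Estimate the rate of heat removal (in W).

vapour 187→76.7 °C: -59.562 kJ/kg
condensation at 76.7 °C: -195 kJ/kg
liquid 76.7→37.7 °C: -33.15 kJ/kg
Δh = -59.562 + -195 + -33.15 = -287.71 kJ/kg
Q = ṁ·Δh = 2176 kg/h × -287.71 kJ/kg = -626060 kJ/h
|Q| = 173.91 kW = 173910 W

Q_c = 174000 W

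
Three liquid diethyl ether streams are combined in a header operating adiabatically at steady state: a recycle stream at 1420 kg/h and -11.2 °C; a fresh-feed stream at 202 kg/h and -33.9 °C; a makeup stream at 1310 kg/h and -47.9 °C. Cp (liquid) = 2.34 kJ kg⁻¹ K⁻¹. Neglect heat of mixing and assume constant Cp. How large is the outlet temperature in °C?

No heat crosses the boundary, so H_out = H_in.
T_out = Σ ṁᵢCp,ᵢTᵢ / Σ ṁᵢCp,ᵢ
      = -200070 / 6860.9 = -29.161 °C

T_out = -29.2 °C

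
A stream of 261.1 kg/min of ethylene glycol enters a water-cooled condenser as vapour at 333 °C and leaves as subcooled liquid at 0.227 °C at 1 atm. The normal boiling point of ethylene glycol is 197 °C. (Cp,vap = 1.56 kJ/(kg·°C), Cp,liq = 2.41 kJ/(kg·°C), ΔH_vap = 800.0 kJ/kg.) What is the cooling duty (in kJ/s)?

vapour 333→197 °C: -212.16 kJ/kg
condensation at 197 °C: -800 kJ/kg
liquid 197→0.227 °C: -474.22 kJ/kg
Δh = -212.16 + -800 + -474.22 = -1486.4 kJ/kg
Q = ṁ·Δh = 261.1 kg/min × -1486.4 kJ/kg = -388090 kJ/min
|Q| = 6468.2 kW

Q_c = 6470 kJ/s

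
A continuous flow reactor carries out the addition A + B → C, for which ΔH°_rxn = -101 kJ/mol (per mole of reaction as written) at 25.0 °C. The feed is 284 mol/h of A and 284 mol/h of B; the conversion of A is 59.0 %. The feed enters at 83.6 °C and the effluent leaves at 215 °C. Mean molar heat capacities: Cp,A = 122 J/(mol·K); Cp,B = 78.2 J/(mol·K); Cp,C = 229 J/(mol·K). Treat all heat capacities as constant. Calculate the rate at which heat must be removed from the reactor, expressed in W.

Extent of reaction ξ = 0.590 × 284 = 167.56 mol/h
Reaction term: ξ·ΔH°_rxn = 167.56 × -101 = -16924 kJ/h
Sensible, feed 83.6→25 °C: -3331.8 kJ/h
Outlet flows (mol/h): A 116.44, B 116.44, C 167.56
Sensible, products 25→215 °C: 11720 kJ/h
Q = ΔH = -8535.7 kJ/h = -2.371 kW
Heat removed = 2371 W

Q_out = 2370 W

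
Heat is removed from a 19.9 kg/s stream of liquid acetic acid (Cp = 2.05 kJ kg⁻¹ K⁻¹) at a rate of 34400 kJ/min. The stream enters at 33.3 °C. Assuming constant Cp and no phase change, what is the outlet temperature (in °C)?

T_out = 19.2 °C

Q = 34400 kJ/min = 573.33 kJ/s
ΔT = Q/(ṁ·Cp) = 573.33/(19.9×2.05) = 14.054 K
T_out = 33.3 − 14.054 = 19.246 °C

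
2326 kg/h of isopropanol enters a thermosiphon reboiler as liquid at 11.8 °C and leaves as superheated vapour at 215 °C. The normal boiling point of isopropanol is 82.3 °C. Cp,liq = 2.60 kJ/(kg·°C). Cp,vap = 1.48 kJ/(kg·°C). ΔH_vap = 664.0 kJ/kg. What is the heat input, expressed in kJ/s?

liquid 11.8→82.3 °C: 183.3 kJ/kg
vaporisation at 82.3 °C: 664 kJ/kg
vapour 82.3→215 °C: 196.4 kJ/kg
Δh = 183.3 + 664 + 196.4 = 1043.7 kJ/kg
Q = ṁ·Δh = 2326 kg/h × 1043.7 kJ/kg = 2.4276e+06 kJ/h
|Q| = 674.34 kW

Q = 674 kJ/s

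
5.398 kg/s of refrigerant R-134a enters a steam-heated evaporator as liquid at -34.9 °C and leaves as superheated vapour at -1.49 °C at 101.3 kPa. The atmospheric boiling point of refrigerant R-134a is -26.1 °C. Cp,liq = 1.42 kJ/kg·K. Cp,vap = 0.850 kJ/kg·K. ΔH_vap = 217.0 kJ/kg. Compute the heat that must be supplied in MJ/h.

liquid -34.9→-26.1 °C: 12.496 kJ/kg
vaporisation at -26.1 °C: 217 kJ/kg
vapour -26.1→-1.49 °C: 20.919 kJ/kg
Δh = 12.496 + 217 + 20.919 = 250.41 kJ/kg
Q = ṁ·Δh = 5.398 kg/s × 250.41 kJ/kg = 1351.7 kJ/s
|Q| = 1351.7 kW = 4866.3 MJ/h

Q = 4870 MJ/h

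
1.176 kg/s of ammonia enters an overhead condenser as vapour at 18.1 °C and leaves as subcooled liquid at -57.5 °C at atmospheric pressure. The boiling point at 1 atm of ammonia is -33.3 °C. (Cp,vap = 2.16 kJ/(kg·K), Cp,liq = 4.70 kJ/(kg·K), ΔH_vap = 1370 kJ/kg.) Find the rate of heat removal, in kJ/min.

Q_c = 113000 kJ/min

vapour 18.1→-33.3 °C: -111.02 kJ/kg
condensation at -33.3 °C: -1370 kJ/kg
liquid -33.3→-57.5 °C: -113.74 kJ/kg
Δh = -111.02 + -1370 + -113.74 = -1594.8 kJ/kg
Q = ṁ·Δh = 1.176 kg/s × -1594.8 kJ/kg = -1875.4 kJ/s
|Q| = 1875.4 kW = 112530 kJ/min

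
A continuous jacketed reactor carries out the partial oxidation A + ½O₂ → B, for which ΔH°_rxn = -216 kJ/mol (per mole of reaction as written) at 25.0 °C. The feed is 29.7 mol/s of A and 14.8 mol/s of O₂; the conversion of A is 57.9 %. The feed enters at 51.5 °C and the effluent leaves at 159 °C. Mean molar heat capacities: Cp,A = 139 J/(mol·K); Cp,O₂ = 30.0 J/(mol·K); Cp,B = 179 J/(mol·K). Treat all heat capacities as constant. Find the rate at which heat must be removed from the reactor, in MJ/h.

Extent of reaction ξ = 0.579 × 29.7 = 17.196 mol/s
Reaction term: ξ·ΔH°_rxn = 17.196 × -216 = -3714.4 kJ/s
Sensible, feed 51.5→25 °C: -121.17 kJ/s
Outlet flows (mol/s): A 12.504, O₂ 6.2019, B 17.196
Sensible, products 25→159 °C: 670.3 kJ/s
Q = ΔH = -3165.3 kJ/s = -3165.3 kW
Heat removed = 11395 MJ/h

Q_out = 11400 MJ/h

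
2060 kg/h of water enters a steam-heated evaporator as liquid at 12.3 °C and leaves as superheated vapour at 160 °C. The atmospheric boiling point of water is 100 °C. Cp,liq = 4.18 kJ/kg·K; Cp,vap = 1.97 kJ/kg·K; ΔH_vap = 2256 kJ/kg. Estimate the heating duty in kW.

Q = 1570 kW

liquid 12.3→100 °C: 366.59 kJ/kg
vaporisation at 100 °C: 2256 kJ/kg
vapour 100→160 °C: 118.2 kJ/kg
Δh = 366.59 + 2256 + 118.2 = 2740.8 kJ/kg
Q = ṁ·Δh = 2060 kg/h × 2740.8 kJ/kg = 5.646e+06 kJ/h
|Q| = 1568.3 kW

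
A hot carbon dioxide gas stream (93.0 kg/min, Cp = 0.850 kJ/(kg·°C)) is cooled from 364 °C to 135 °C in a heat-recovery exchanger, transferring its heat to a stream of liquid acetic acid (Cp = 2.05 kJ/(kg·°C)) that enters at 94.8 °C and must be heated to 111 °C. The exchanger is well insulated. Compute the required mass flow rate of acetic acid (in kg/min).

Heat released by hot stream: Q = 93.0 × 0.850 × (364 − 135) = 18102 kJ/min
Energy balance on cold side (adiabatic exchanger): Q = ṁ_c·Cp_c·(T_c,out − T_c,in)
ṁ_c = 18102 / [2.05 × (111 − 94.8)] = 545.09 kg/min

ṁ_c = 545 kg/min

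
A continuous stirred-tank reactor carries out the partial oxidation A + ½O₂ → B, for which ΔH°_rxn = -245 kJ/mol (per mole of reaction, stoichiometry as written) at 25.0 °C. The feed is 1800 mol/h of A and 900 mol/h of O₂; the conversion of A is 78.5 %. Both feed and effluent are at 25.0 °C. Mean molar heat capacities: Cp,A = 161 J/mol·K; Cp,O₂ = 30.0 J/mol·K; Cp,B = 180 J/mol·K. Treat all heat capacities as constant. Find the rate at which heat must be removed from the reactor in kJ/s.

Extent of reaction ξ = 0.785 × 1800 = 1413 mol/h
Reaction term: ξ·ΔH°_rxn = 1413 × -245 = -346180 kJ/h
Q = ΔH = -346180 kJ/h = -96.162 kW
Heat removed = 96.162 kJ/s

Q_out = 96.2 kJ/s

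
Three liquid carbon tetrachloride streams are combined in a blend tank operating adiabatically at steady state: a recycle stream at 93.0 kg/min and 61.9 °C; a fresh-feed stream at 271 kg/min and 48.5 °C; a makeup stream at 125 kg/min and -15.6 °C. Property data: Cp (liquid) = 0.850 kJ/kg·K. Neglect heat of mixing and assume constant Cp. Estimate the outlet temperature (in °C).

T_out = 34.7 °C

Adiabatic, steady state ⇒ Σ ṁᵢCp,ᵢ(T_out − Tᵢ) = 0
T_out = Σ ṁᵢCp,ᵢTᵢ / Σ ṁᵢCp,ᵢ
      = 14408 / 415.65 = 34.663 °C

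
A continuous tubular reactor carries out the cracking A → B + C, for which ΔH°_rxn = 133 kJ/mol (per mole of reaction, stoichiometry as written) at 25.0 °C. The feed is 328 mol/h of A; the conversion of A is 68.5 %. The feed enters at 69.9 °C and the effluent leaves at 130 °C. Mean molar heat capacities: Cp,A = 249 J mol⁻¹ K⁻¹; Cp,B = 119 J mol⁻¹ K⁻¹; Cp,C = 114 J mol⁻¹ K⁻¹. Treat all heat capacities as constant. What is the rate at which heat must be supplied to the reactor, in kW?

Extent of reaction ξ = 0.685 × 328 = 224.68 mol/h
Reaction term: ξ·ΔH°_rxn = 224.68 × 133 = 29882 kJ/h
Sensible, feed 69.9→25 °C: -3667.1 kJ/h
Outlet flows (mol/h): A 103.32, B 224.68, C 224.68
Sensible, products 25→130 °C: 8198.1 kJ/h
Q = ΔH = 34413 kJ/h = 9.5593 kW
Heat supplied = 9.5593 kW

Q_in = 9.56 kW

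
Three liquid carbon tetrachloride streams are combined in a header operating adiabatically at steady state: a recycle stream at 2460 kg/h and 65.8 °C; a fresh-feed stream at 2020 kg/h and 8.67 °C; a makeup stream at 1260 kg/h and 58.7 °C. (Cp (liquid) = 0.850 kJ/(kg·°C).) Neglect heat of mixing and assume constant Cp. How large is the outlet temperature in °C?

T_out = 44.1 °C

Energy balance with Q = 0: Σ ṁᵢCp,ᵢ(T_out − Tᵢ) = 0
Σ ṁᵢCp,ᵢTᵢ = 2460×0.850×65.8 + 2020×0.850×8.67 + 1260×0.850×58.7 = 215340
Σ ṁᵢCp,ᵢ = 2460×0.850 + 2020×0.850 + 1260×0.850 = 4879
T_out = 215340 / 4879 = 44.136 °C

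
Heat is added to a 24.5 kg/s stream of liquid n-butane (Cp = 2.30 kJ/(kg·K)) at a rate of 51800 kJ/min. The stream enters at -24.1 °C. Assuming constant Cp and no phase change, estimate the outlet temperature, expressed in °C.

T_out = -8.78 °C

Q = 51800 kJ/min = 863.33 kJ/s
ΔT = Q/(ṁ·Cp) = 863.33/(24.5×2.30) = 15.321 K
T_out = -24.1 + 15.321 = -8.7791 °C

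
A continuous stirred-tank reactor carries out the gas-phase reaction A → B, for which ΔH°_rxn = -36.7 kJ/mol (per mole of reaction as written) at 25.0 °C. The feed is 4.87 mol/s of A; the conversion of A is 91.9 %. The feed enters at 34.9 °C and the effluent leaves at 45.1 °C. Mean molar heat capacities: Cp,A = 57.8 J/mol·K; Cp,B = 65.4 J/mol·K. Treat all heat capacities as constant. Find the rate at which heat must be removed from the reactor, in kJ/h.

Q_out = 579000 kJ/h

Extent of reaction ξ = 0.919 × 4.87 = 4.4755 mol/s
Reaction term: ξ·ΔH°_rxn = 4.4755 × -36.7 = -164.25 kJ/s
Sensible, feed 34.9→25 °C: -2.7867 kJ/s
Outlet flows (mol/s): A 0.39447, B 4.4755
Sensible, products 25→45.1 °C: 6.3416 kJ/s
Q = ΔH = -160.7 kJ/s = -160.7 kW
Heat removed = 578510 kJ/h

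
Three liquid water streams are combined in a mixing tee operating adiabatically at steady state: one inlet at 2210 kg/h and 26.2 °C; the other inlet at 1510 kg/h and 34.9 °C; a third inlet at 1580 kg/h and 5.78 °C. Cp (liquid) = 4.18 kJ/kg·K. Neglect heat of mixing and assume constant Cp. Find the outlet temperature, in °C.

Adiabatic, steady state ⇒ Σ ṁᵢCp,ᵢ(T_out − Tᵢ) = 0
Σ ṁᵢCp,ᵢTᵢ = 2210×4.18×26.2 + 1510×4.18×34.9 + 1580×4.18×5.78 = 500490
Σ ṁᵢCp,ᵢ = 2210×4.18 + 1510×4.18 + 1580×4.18 = 22154
T_out = 500490 / 22154 = 22.591 °C

T_out = 22.6 °C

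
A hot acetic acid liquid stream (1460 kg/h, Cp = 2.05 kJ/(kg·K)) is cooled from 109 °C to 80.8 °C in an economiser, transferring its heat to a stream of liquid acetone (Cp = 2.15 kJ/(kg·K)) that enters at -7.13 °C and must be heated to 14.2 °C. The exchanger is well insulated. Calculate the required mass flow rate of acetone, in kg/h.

ṁ_c = 1840 kg/h

Heat released by hot stream: Q = 1460 × 2.05 × (109 − 80.8) = 84403 kJ/h
Energy balance on cold side (adiabatic exchanger): Q = ṁ_c·Cp_c·(T_c,out − T_c,in)
ṁ_c = 84403 / [2.15 × (14.2 − -7.13)] = 1840.5 kg/h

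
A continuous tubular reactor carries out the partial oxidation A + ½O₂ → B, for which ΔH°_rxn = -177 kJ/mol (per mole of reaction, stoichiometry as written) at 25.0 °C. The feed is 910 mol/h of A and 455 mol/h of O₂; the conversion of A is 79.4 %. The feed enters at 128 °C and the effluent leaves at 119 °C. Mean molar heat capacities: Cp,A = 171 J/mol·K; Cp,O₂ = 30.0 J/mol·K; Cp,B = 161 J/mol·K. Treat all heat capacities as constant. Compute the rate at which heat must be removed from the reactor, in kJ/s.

Extent of reaction ξ = 0.794 × 910 = 722.54 mol/h
Reaction term: ξ·ΔH°_rxn = 722.54 × -177 = -127890 kJ/h
Sensible, feed 128→25 °C: -17434 kJ/h
Outlet flows (mol/h): A 187.46, O₂ 93.73, B 722.54
Sensible, products 25→119 °C: 14212 kJ/h
Q = ΔH = -131110 kJ/h = -36.42 kW
Heat removed = 36.42 kJ/s

Q_out = 36.4 kJ/s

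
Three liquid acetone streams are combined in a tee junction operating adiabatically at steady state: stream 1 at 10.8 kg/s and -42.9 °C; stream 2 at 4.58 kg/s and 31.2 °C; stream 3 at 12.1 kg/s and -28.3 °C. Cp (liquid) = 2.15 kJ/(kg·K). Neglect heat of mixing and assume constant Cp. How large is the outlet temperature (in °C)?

Adiabatic, steady state ⇒ Σ ṁᵢCp,ᵢ(T_out − Tᵢ) = 0
Σ ṁᵢCp,ᵢTᵢ = 10.8×2.15×-42.9 + 4.58×2.15×31.2 + 12.1×2.15×-28.3 = -1425.1
Σ ṁᵢCp,ᵢ = 10.8×2.15 + 4.58×2.15 + 12.1×2.15 = 59.082
T_out = -1425.1 / 59.082 = -24.121 °C

T_out = -24.1 °C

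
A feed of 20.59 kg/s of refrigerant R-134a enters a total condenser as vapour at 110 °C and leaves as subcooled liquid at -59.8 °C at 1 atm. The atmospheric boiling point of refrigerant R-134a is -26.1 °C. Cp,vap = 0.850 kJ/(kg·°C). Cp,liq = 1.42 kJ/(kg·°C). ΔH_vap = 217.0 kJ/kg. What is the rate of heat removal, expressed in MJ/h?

vapour 110→-26.1 °C: -115.68 kJ/kg
condensation at -26.1 °C: -217 kJ/kg
liquid -26.1→-59.8 °C: -47.854 kJ/kg
Δh = -115.68 + -217 + -47.854 = -380.54 kJ/kg
Q = ṁ·Δh = 20.59 kg/s × -380.54 kJ/kg = -7835.3 kJ/s
|Q| = 7835.3 kW = 28207 MJ/h

Q_c = 28200 MJ/h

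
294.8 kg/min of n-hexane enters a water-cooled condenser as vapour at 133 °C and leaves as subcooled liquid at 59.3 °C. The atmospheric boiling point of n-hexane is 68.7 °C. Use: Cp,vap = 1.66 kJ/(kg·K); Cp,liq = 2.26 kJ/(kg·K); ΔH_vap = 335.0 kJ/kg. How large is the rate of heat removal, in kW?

Q_c = 2270 kW

vapour 133→68.7 °C: -106.74 kJ/kg
condensation at 68.7 °C: -335 kJ/kg
liquid 68.7→59.3 °C: -21.244 kJ/kg
Δh = -106.74 + -335 + -21.244 = -462.98 kJ/kg
Q = ṁ·Δh = 294.8 kg/min × -462.98 kJ/kg = -136490 kJ/min
|Q| = 2274.8 kW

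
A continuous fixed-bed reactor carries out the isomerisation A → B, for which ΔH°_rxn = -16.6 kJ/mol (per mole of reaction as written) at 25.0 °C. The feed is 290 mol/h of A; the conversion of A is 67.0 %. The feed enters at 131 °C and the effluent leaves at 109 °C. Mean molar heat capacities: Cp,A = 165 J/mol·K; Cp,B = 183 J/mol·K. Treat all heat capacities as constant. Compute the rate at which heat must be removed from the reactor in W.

Extent of reaction ξ = 0.670 × 290 = 194.3 mol/h
Reaction term: ξ·ΔH°_rxn = 194.3 × -16.6 = -3225.4 kJ/h
Sensible, feed 131→25 °C: -5072.1 kJ/h
Outlet flows (mol/h): A 95.7, B 194.3
Sensible, products 25→109 °C: 4313.2 kJ/h
Q = ΔH = -3984.3 kJ/h = -1.1067 kW
Heat removed = 1106.7 W

Q_out = 1110 W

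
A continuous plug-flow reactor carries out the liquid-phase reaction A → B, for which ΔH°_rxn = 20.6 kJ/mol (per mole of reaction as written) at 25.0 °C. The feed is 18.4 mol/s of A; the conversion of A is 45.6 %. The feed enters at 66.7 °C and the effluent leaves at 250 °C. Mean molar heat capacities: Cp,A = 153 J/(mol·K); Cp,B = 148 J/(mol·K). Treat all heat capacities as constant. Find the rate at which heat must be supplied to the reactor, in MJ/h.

Q_in = 2450 MJ/h

Extent of reaction ξ = 0.456 × 18.4 = 8.3904 mol/s
Reaction term: ξ·ΔH°_rxn = 8.3904 × 20.6 = 172.84 kJ/s
Sensible, feed 66.7→25 °C: -117.39 kJ/s
Outlet flows (mol/s): A 10.01, B 8.3904
Sensible, products 25→250 °C: 623.98 kJ/s
Q = ΔH = 679.43 kJ/s = 679.43 kW
Heat supplied = 2445.9 MJ/h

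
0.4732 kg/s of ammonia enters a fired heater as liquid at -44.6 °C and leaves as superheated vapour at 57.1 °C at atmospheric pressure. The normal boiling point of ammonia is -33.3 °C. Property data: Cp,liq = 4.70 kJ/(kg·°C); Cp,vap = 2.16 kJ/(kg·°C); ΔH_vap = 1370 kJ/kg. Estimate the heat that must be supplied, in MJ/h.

liquid -44.6→-33.3 °C: 53.11 kJ/kg
vaporisation at -33.3 °C: 1370 kJ/kg
vapour -33.3→57.1 °C: 195.26 kJ/kg
Δh = 53.11 + 1370 + 195.26 = 1618.4 kJ/kg
Q = ṁ·Δh = 0.4732 kg/s × 1618.4 kJ/kg = 765.81 kJ/s
|Q| = 765.81 kW = 2756.9 MJ/h

Q = 2760 MJ/h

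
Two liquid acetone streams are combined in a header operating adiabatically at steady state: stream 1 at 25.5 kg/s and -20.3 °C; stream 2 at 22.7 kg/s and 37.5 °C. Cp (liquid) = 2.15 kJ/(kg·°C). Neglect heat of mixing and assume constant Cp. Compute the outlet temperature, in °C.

No heat crosses the boundary, so H_out = H_in.
Σ ṁᵢCp,ᵢTᵢ = 25.5×2.15×-20.3 + 22.7×2.15×37.5 = 717.24
Σ ṁᵢCp,ᵢ = 25.5×2.15 + 22.7×2.15 = 103.63
T_out = 717.24 / 103.63 = 6.9212 °C

T_out = 6.92 °C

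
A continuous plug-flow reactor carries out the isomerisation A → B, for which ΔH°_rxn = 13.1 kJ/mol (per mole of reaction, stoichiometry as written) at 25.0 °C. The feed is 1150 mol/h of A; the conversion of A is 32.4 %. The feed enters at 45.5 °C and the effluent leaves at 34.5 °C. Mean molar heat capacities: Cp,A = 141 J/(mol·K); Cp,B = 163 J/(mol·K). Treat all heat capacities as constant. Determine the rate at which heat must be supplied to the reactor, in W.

Extent of reaction ξ = 0.324 × 1150 = 372.6 mol/h
Reaction term: ξ·ΔH°_rxn = 372.6 × 13.1 = 4881.1 kJ/h
Sensible, feed 45.5→25 °C: -3324.1 kJ/h
Outlet flows (mol/h): A 777.4, B 372.6
Sensible, products 25→34.5 °C: 1618.3 kJ/h
Q = ΔH = 3175.3 kJ/h = 0.88202 kW
Heat supplied = 882.02 W

Q_in = 882 W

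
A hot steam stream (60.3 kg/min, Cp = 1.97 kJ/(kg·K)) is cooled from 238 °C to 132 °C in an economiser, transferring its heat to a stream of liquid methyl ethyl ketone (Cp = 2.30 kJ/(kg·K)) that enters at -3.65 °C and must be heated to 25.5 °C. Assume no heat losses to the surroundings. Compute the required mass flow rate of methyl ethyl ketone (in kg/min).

Heat released by hot stream: Q = 60.3 × 1.97 × (238 − 132) = 12592 kJ/min
Energy balance on cold side (adiabatic exchanger): Q = ṁ_c·Cp_c·(T_c,out − T_c,in)
ṁ_c = 12592 / [2.30 × (25.5 − -3.65)] = 187.81 kg/min

ṁ_c = 188 kg/min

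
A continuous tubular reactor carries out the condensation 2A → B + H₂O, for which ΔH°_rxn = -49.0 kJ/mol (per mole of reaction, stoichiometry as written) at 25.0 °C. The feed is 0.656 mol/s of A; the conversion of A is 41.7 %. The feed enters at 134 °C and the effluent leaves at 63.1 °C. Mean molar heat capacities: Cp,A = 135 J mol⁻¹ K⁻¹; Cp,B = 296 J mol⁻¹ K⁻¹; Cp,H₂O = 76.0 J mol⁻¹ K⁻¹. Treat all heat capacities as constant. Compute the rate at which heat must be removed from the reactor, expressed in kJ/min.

Q_out = 747 kJ/min

Extent of reaction ξ = 0.417 × 0.656 / 2 = 0.13678 mol/s
Reaction term: ξ·ΔH°_rxn = 0.13678 × -49.0 = -6.702 kJ/s
Sensible, feed 134→25 °C: -9.653 kJ/s
Outlet flows (mol/s): A 0.38245, B 0.13678, H₂O 0.13678
Sensible, products 25→63.1 °C: 3.9057 kJ/s
Q = ΔH = -12.449 kJ/s = -12.449 kW
Heat removed = 746.96 kJ/min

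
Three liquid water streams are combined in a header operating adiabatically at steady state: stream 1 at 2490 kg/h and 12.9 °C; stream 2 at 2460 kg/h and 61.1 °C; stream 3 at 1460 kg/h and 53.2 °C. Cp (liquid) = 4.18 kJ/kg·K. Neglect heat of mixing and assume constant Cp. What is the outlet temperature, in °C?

Energy balance with Q = 0: Σ ṁᵢCp,ᵢ(T_out − Tᵢ) = 0
T_out = Σ ṁᵢCp,ᵢTᵢ / Σ ṁᵢCp,ᵢ
      = 1.0872e+06 / 26794 = 40.577 °C

T_out = 40.6 °C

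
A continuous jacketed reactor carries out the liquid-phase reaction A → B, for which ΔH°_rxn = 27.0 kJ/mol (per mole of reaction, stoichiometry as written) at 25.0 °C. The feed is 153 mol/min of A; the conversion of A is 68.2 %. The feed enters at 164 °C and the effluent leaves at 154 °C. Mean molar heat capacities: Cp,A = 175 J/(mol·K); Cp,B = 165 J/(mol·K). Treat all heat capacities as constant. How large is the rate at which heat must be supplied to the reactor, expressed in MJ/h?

Extent of reaction ξ = 0.682 × 153 = 104.35 mol/min
Reaction term: ξ·ΔH°_rxn = 104.35 × 27.0 = 2817.3 kJ/min
Sensible, feed 164→25 °C: -3721.7 kJ/min
Outlet flows (mol/min): A 48.654, B 104.35
Sensible, products 25→154 °C: 3319.4 kJ/min
Q = ΔH = 2415 kJ/min = 40.25 kW
Heat supplied = 144.9 MJ/h

Q_in = 145 MJ/h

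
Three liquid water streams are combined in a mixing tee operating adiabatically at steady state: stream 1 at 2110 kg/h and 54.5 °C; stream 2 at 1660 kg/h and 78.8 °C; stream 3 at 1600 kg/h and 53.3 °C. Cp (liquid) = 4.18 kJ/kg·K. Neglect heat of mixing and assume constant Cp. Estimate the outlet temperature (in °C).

Energy balance with Q = 0: Σ ṁᵢCp,ᵢ(T_out − Tᵢ) = 0
Σ ṁᵢCp,ᵢTᵢ = 2110×4.18×54.5 + 1660×4.18×78.8 + 1600×4.18×53.3 = 1.3839e+06
Σ ṁᵢCp,ᵢ = 2110×4.18 + 1660×4.18 + 1600×4.18 = 22447
T_out = 1.3839e+06 / 22447 = 61.654 °C

T_out = 61.7 °C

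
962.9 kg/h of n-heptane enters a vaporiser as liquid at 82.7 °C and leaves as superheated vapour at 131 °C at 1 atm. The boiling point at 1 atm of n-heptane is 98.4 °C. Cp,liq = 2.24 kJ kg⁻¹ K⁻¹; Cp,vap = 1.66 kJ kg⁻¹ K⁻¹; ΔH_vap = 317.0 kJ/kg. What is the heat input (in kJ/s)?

Q = 109 kJ/s

liquid 82.7→98.4 °C: 35.168 kJ/kg
vaporisation at 98.4 °C: 317 kJ/kg
vapour 98.4→131 °C: 54.116 kJ/kg
Δh = 35.168 + 317 + 54.116 = 406.28 kJ/kg
Q = ṁ·Δh = 962.9 kg/h × 406.28 kJ/kg = 391210 kJ/h
|Q| = 108.67 kW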